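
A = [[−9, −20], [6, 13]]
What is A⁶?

[[−3639, −7280], [2184, 4369]]

tr A = 4 and det A = 3, so the characteristic polynomial is λ² − (4)λ + (3) with roots 3 and 1.
Eigenvectors give P = [[−5, −2], [3, 1]] with P⁻¹ = [[1, 2], [−3, −5]], and A = P·diag(3, 1)·P⁻¹.
Then A⁶ = P·diag(729, 1)·P⁻¹ = [[−3645, −2], [2187, 1]] · [[1, 2], [−3, −5]] = [[−3639, −7280], [2184, 4369]].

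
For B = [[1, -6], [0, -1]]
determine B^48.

B² = I (check: tr B = 0 and det B = -1), so B^48 = I since 48 is even.

[[1, 0], [0, 1]]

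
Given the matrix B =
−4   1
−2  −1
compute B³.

tr B = −5 and det B = 6, so the characteristic polynomial is λ² − (−5)λ + (6) with roots −2 and −3.
Eigenvectors give P = [[1, −1], [2, −1]] with P⁻¹ = [[−1, 1], [−2, 1]], and B = P·diag(−2, −3)·P⁻¹.
Then B³ = P·diag(−8, −27)·P⁻¹ = [[−8, 27], [−16, 27]] · [[−1, 1], [−2, 1]] = [[−46, 19], [−38, 11]].

[[−46, 19], [−38, 11]]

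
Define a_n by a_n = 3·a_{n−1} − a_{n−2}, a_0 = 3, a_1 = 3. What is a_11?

With companion matrix T = [[3, −1], [1, 0]], [a_n, a_{n−1}]ᵀ = T·[a_{n−1}, a_{n−2}]ᵀ, so [a_11, a_10]ᵀ = T^10·[a_1, a_0]ᵀ.
T^10 = [[17711, −6765], [6765, −2584]], giving [a_11, a_10]ᵀ = [[32838], [12543]].

32838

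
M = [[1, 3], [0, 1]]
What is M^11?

M = I + N where N = [[0, 3], [0, 0]] is strictly upper-triangular, so N^2 = 0.
(I + N)^11 = I + 11·N = [[1, 33], [0, 1]].

[[1, 33], [0, 1]]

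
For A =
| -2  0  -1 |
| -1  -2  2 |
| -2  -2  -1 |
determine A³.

A² = [[6, 2, 3], [0, 0, -5], [8, 6, -1]]
A³ = [[-20, -10, -5], [10, 10, 5], [-20, -10, 5]]

[[-20, -10, -5], [10, 10, 5], [-20, -10, 5]]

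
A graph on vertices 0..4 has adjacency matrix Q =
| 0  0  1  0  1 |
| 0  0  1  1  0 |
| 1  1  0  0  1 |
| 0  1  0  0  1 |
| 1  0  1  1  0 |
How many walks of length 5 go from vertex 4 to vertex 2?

The number of length-5 walks from vertex 4 to vertex 2 is entry (4,2) of Q⁵, where Q is the adjacency matrix.
Q² = [[2, 1, 1, 1, 1], [1, 2, 0, 0, 2], [1, 0, 3, 2, 1], [1, 0, 2, 2, 0], [1, 2, 1, 0, 3]]
Q³ = [[2, 2, 4, 2, 4], [2, 0, 5, 4, 1], [4, 5, 2, 1, 6], [2, 4, 1, 0, 5], [4, 1, 6, 5, 2]]
Q⁴ = [[8, 6, 8, 6, 8], [6, 9, 3, 1, 11], [8, 3, 15, 11, 7], [6, 1, 11, 9, 3], [8, 11, 7, 3, 15]]
Q⁵ = [[16, 14, 22, 14, 22], [14, 4, 26, 20, 10], [22, 26, 18, 10, 34], [14, 20, 10, 4, 26], [22, 10, 34, 26, 18]]

34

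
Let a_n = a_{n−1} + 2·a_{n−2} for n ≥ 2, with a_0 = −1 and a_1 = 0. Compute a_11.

−682

With companion matrix B = [[1, 2], [1, 0]], [a_n, a_{n−1}]ᵀ = B·[a_{n−1}, a_{n−2}]ᵀ, so [a_11, a_10]ᵀ = B¹⁰·[a_1, a_0]ᵀ.
B¹⁰ = [[683, 682], [341, 342]], giving [a_11, a_10]ᵀ = [[−682], [−342]].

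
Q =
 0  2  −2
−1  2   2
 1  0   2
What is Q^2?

[[−4, 4, 0], [0, 2, 10], [2, 2, 2]]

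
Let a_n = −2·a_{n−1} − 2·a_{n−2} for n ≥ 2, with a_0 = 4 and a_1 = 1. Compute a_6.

40

With companion matrix B = [[−2, −2], [1, 0]], [a_n, a_{n−1}]ᵀ = B·[a_{n−1}, a_{n−2}]ᵀ, so [a_6, a_5]ᵀ = B^5·[a_1, a_0]ᵀ.
B^5 = [[8, 8], [−4, 0]], giving [a_6, a_5]ᵀ = [[40], [−4]].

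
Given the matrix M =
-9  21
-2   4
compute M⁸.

[[44391, -132405], [12610, -37574]]

tr M = -5 and det M = 6, so the characteristic polynomial is λ² − (-5)λ + (6) with roots -3 and -2.
Eigenvectors give P = [[-7, -3], [-2, -1]] with P⁻¹ = [[-1, 3], [2, -7]], and M = P·diag(-3, -2)·P⁻¹.
Then M⁸ = P·diag(6561, 256)·P⁻¹ = [[-45927, -768], [-13122, -256]] · [[-1, 3], [2, -7]] = [[44391, -132405], [12610, -37574]].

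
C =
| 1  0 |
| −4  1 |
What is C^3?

C = I + N where N = [[0, 0], [−4, 0]] is strictly lower-triangular, so N^2 = 0.
(I + N)^3 = I + 3·N = [[1, 0], [−12, 1]].

[[1, 0], [−12, 1]]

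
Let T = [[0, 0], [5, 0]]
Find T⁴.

T is strictly triangular, hence nilpotent: T² = 0, so T⁴ = 0.

[[0, 0], [0, 0]]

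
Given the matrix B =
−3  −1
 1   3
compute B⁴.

[[64, 0], [0, 64]]

B² = [[8, 0], [0, 8]]
B³ = [[−24, −8], [8, 24]]
B⁴ = [[64, 0], [0, 64]]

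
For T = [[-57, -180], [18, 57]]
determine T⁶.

tr T = 0 and det T = -9, so the characteristic polynomial is λ² − (0)λ + (-9) with roots -3 and 3.
Eigenvectors give P = [[10, -3], [-3, 1]] with P⁻¹ = [[1, 3], [3, 10]], and T = P·diag(-3, 3)·P⁻¹.
Then T⁶ = P·diag(729, 729)·P⁻¹ = [[7290, -2187], [-2187, 729]] · [[1, 3], [3, 10]] = [[729, 0], [0, 729]].

[[729, 0], [0, 729]]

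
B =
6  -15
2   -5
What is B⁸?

B² = B (a projection; rank 1, trace 1), so B⁸ = B.

[[6, -15], [2, -5]]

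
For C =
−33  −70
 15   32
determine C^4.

[[471, 910], [−195, −374]]

tr C = −1 and det C = −6, so the characteristic polynomial is λ² − (−1)λ + (−6) with roots 2 and −3.
Eigenvectors give P = [[−2, 7], [1, −3]] with P⁻¹ = [[3, 7], [1, 2]], and C = P·diag(2, −3)·P⁻¹.
Then C^4 = P·diag(16, 81)·P⁻¹ = [[−32, 567], [16, −243]] · [[3, 7], [1, 2]] = [[471, 910], [−195, −374]].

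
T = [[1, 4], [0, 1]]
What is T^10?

T = I + N where N = [[0, 4], [0, 0]] is strictly upper-triangular, so N^2 = 0.
(I + N)^10 = I + 10·N = [[1, 40], [0, 1]].

[[1, 40], [0, 1]]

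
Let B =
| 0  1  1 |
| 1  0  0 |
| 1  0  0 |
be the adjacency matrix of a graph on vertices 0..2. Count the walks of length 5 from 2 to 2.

The number of length-5 walks from vertex 2 to vertex 2 is entry (2,2) of B^5, where B is the adjacency matrix.
B^2 = [[2, 0, 0], [0, 1, 1], [0, 1, 1]]
B^3 = [[0, 2, 2], [2, 0, 0], [2, 0, 0]]
B^4 = [[4, 0, 0], [0, 2, 2], [0, 2, 2]]
B^5 = [[0, 4, 4], [4, 0, 0], [4, 0, 0]]

0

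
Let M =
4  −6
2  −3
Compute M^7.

M² = M (a projection; rank 1, trace 1), so M^7 = M.

[[4, −6], [2, −3]]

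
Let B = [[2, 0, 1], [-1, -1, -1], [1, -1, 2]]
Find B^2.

[[5, -1, 4], [-2, 2, -2], [5, -1, 6]]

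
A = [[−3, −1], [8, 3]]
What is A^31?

[[−3, −1], [8, 3]]

A² = I (check: tr A = 0 and det A = −1), so A^31 = A since 31 is odd.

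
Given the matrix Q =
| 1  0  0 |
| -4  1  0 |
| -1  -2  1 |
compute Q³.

[[1, 0, 0], [-12, 1, 0], [21, -6, 1]]

Q = I + N where N = [[0, 0, 0], [-4, 0, 0], [-1, -2, 0]] is strictly lower-triangular, so N³ = 0.
(I + N)³ = I + 3·N + 3·N² = [[1, 0, 0], [-12, 1, 0], [21, -6, 1]].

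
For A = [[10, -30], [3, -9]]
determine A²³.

A² = A (a projection; rank 1, trace 1), so A²³ = A.

[[10, -30], [3, -9]]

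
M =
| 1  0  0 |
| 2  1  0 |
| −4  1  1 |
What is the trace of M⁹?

M = I + N where N = [[0, 0, 0], [2, 0, 0], [−4, 1, 0]] is strictly lower-triangular, so N³ = 0.
(I + N)⁹ = I + 9·N + 36·N² = [[1, 0, 0], [18, 1, 0], [36, 9, 1]].

3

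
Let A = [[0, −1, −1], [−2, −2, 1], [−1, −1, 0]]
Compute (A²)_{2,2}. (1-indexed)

5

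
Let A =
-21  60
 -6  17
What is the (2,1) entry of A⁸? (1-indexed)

19680

tr A = -4 and det A = 3, so the characteristic polynomial is λ² − (-4)λ + (3) with roots -1 and -3.
Eigenvectors give P = [[3, 10], [1, 3]] with P⁻¹ = [[-3, 10], [1, -3]], and A = P·diag(-1, -3)·P⁻¹.
Then A⁸ = P·diag(1, 6561)·P⁻¹ = [[3, 65610], [1, 19683]] · [[-3, 10], [1, -3]] = [[65601, -196800], [19680, -59039]].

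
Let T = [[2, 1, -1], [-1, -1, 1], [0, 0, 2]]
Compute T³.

[[5, 2, -8], [-2, -1, 5], [0, 0, 8]]

T² = [[3, 1, -3], [-1, 0, 2], [0, 0, 4]]
T³ = [[5, 2, -8], [-2, -1, 5], [0, 0, 8]]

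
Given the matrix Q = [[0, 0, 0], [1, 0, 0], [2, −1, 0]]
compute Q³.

Q is strictly triangular, hence nilpotent: Q³ = 0, so Q³ = 0.

[[0, 0, 0], [0, 0, 0], [0, 0, 0]]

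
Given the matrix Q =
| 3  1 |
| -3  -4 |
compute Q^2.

[[6, -1], [3, 13]]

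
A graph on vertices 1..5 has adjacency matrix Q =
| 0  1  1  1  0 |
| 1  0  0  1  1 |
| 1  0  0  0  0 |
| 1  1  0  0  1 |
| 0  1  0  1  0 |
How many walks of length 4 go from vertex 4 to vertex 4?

The number of length-4 walks from vertex 4 to vertex 4 is entry (4,4) of Q⁴, where Q is the adjacency matrix.
Q² = [[3, 1, 0, 1, 2], [1, 3, 1, 2, 1], [0, 1, 1, 1, 0], [1, 2, 1, 3, 1], [2, 1, 0, 1, 2]]
Q³ = [[2, 6, 3, 6, 2], [6, 4, 1, 5, 5], [3, 1, 0, 1, 2], [6, 5, 1, 4, 5], [2, 5, 2, 5, 2]]
Q⁴ = [[15, 10, 2, 10, 12], [10, 16, 6, 15, 9], [2, 6, 3, 6, 2], [10, 15, 6, 16, 9], [12, 9, 2, 9, 10]]

16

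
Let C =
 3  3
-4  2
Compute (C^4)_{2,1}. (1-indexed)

220

C^2 = [[-3, 15], [-20, -8]]
C^3 = [[-69, 21], [-28, -76]]
C^4 = [[-291, -165], [220, -236]]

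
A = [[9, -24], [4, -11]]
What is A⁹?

tr A = -2 and det A = -3, so the characteristic polynomial is λ² − (-2)λ + (-3) with roots -3 and 1.
Eigenvectors give P = [[-2, -3], [-1, -1]] with P⁻¹ = [[1, -3], [-1, 2]], and A = P·diag(-3, 1)·P⁻¹.
Then A⁹ = P·diag(-19683, 1)·P⁻¹ = [[39366, -3], [19683, -1]] · [[1, -3], [-1, 2]] = [[39369, -118104], [19684, -59051]].

[[39369, -118104], [19684, -59051]]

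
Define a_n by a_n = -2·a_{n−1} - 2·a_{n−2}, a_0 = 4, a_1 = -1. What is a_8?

64

With companion matrix M = [[-2, -2], [1, 0]], [a_n, a_{n−1}]ᵀ = M·[a_{n−1}, a_{n−2}]ᵀ, so [a_8, a_7]ᵀ = M^7·[a_1, a_0]ᵀ.
M^7 = [[0, 16], [-8, -16]], giving [a_8, a_7]ᵀ = [[64], [-56]].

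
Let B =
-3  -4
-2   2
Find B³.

[[-59, -60], [-30, 16]]

B² = [[17, 4], [2, 12]]
B³ = [[-59, -60], [-30, 16]]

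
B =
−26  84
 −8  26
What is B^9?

tr B = 0 and det B = −4, so the characteristic polynomial is λ² − (0)λ + (−4) with roots −2 and 2.
Eigenvectors give P = [[7, −3], [2, −1]] with P⁻¹ = [[1, −3], [2, −7]], and B = P·diag(−2, 2)·P⁻¹.
Then B^9 = P·diag(−512, 512)·P⁻¹ = [[−3584, −1536], [−1024, −512]] · [[1, −3], [2, −7]] = [[−6656, 21504], [−2048, 6656]].

[[−6656, 21504], [−2048, 6656]]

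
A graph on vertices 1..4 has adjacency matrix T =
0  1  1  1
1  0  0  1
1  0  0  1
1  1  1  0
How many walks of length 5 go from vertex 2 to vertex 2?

The number of length-5 walks from vertex 2 to vertex 2 is entry (2,2) of T⁵, where T is the adjacency matrix.
T² = [[3, 1, 1, 2], [1, 2, 2, 1], [1, 2, 2, 1], [2, 1, 1, 3]]
T³ = [[4, 5, 5, 5], [5, 2, 2, 5], [5, 2, 2, 5], [5, 5, 5, 4]]
T⁴ = [[15, 9, 9, 14], [9, 10, 10, 9], [9, 10, 10, 9], [14, 9, 9, 15]]
T⁵ = [[32, 29, 29, 33], [29, 18, 18, 29], [29, 18, 18, 29], [33, 29, 29, 32]]

18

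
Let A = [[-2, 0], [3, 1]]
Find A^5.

tr A = -1 and det A = -2, so the characteristic polynomial is λ² − (-1)λ + (-2) with roots -2 and 1.
Eigenvectors give P = [[1, 0], [-1, -1]] with P⁻¹ = [[1, 0], [-1, -1]], and A = P·diag(-2, 1)·P⁻¹.
Then A^5 = P·diag(-32, 1)·P⁻¹ = [[-32, 0], [32, -1]] · [[1, 0], [-1, -1]] = [[-32, 0], [33, 1]].

[[-32, 0], [33, 1]]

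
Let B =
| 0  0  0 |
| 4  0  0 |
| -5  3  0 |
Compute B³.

[[0, 0, 0], [0, 0, 0], [0, 0, 0]]

B is strictly triangular, hence nilpotent: B³ = 0, so B³ = 0.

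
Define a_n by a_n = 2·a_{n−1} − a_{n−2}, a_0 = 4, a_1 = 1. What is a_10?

With companion matrix T = [[2, −1], [1, 0]], [a_n, a_{n−1}]ᵀ = T·[a_{n−1}, a_{n−2}]ᵀ, so [a_10, a_9]ᵀ = T⁹·[a_1, a_0]ᵀ.
T⁹ = [[10, −9], [9, −8]], giving [a_10, a_9]ᵀ = [[−26], [−23]].

−26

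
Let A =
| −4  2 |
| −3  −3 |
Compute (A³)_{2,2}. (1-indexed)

33

A² = [[10, −14], [21, 3]]
A³ = [[2, 62], [−93, 33]]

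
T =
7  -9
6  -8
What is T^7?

[[259, -387], [258, -386]]

tr T = -1 and det T = -2, so the characteristic polynomial is λ² − (-1)λ + (-2) with roots 1 and -2.
Eigenvectors give P = [[3, 1], [2, 1]] with P⁻¹ = [[1, -1], [-2, 3]], and T = P·diag(1, -2)·P⁻¹.
Then T^7 = P·diag(1, -128)·P⁻¹ = [[3, -128], [2, -128]] · [[1, -1], [-2, 3]] = [[259, -387], [258, -386]].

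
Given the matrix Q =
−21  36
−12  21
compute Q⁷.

[[−15309, 26244], [−8748, 15309]]

tr Q = 0 and det Q = −9, so the characteristic polynomial is λ² − (0)λ + (−9) with roots 3 and −3.
Eigenvectors give P = [[−3, 2], [−2, 1]] with P⁻¹ = [[1, −2], [2, −3]], and Q = P·diag(3, −3)·P⁻¹.
Then Q⁷ = P·diag(2187, −2187)·P⁻¹ = [[−6561, −4374], [−4374, −2187]] · [[1, −2], [2, −3]] = [[−15309, 26244], [−8748, 15309]].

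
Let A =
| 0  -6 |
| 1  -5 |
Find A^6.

[[-1266, 3990], [-665, 2059]]

tr A = -5 and det A = 6, so the characteristic polynomial is λ² − (-5)λ + (6) with roots -2 and -3.
Eigenvectors give P = [[-3, 2], [-1, 1]] with P⁻¹ = [[-1, 2], [-1, 3]], and A = P·diag(-2, -3)·P⁻¹.
Then A^6 = P·diag(64, 729)·P⁻¹ = [[-192, 1458], [-64, 729]] · [[-1, 2], [-1, 3]] = [[-1266, 3990], [-665, 2059]].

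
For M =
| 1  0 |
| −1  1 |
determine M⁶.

M = I + N where N = [[0, 0], [−1, 0]] is strictly lower-triangular, so N² = 0.
(I + N)⁶ = I + 6·N = [[1, 0], [−6, 1]].

[[1, 0], [−6, 1]]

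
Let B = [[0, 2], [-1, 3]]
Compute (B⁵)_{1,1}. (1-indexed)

-30

tr B = 3 and det B = 2, so the characteristic polynomial is λ² − (3)λ + (2) with roots 2 and 1.
Eigenvectors give P = [[-1, -2], [-1, -1]] with P⁻¹ = [[1, -2], [-1, 1]], and B = P·diag(2, 1)·P⁻¹.
Then B⁵ = P·diag(32, 1)·P⁻¹ = [[-32, -2], [-32, -1]] · [[1, -2], [-1, 1]] = [[-30, 62], [-31, 63]].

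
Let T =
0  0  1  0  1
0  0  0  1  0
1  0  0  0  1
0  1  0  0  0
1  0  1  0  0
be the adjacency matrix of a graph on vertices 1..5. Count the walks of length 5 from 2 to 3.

0

The number of length-5 walks from vertex 2 to vertex 3 is entry (2,3) of T⁵, where T is the adjacency matrix.
T² = [[2, 0, 1, 0, 1], [0, 1, 0, 0, 0], [1, 0, 2, 0, 1], [0, 0, 0, 1, 0], [1, 0, 1, 0, 2]]
T³ = [[2, 0, 3, 0, 3], [0, 0, 0, 1, 0], [3, 0, 2, 0, 3], [0, 1, 0, 0, 0], [3, 0, 3, 0, 2]]
T⁴ = [[6, 0, 5, 0, 5], [0, 1, 0, 0, 0], [5, 0, 6, 0, 5], [0, 0, 0, 1, 0], [5, 0, 5, 0, 6]]
T⁵ = [[10, 0, 11, 0, 11], [0, 0, 0, 1, 0], [11, 0, 10, 0, 11], [0, 1, 0, 0, 0], [11, 0, 11, 0, 10]]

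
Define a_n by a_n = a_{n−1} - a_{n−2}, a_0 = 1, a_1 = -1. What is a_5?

With companion matrix T = [[1, -1], [1, 0]], [a_n, a_{n−1}]ᵀ = T·[a_{n−1}, a_{n−2}]ᵀ, so [a_5, a_4]ᵀ = T⁴·[a_1, a_0]ᵀ.
T⁴ = [[-1, 1], [-1, 0]], giving [a_5, a_4]ᵀ = [[2], [1]].

2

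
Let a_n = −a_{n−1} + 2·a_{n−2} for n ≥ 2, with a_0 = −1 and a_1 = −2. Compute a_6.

20

With companion matrix T = [[−1, 2], [1, 0]], [a_n, a_{n−1}]ᵀ = T·[a_{n−1}, a_{n−2}]ᵀ, so [a_6, a_5]ᵀ = T⁵·[a_1, a_0]ᵀ.
T⁵ = [[−21, 22], [11, −10]], giving [a_6, a_5]ᵀ = [[20], [−12]].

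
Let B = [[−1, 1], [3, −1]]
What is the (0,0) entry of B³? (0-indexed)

−10

B² = [[4, −2], [−6, 4]]
B³ = [[−10, 6], [18, −10]]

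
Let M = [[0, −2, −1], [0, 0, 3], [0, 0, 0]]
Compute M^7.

[[0, 0, 0], [0, 0, 0], [0, 0, 0]]

M is strictly triangular, hence nilpotent: M^3 = 0, so M^7 = 0.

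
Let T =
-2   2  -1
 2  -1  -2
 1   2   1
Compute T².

[[7, -8, -3], [-8, 1, -2], [3, 2, -4]]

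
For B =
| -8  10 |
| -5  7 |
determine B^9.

tr B = -1 and det B = -6, so the characteristic polynomial is λ² − (-1)λ + (-6) with roots -3 and 2.
Eigenvectors give P = [[2, 1], [1, 1]] with P⁻¹ = [[1, -1], [-1, 2]], and B = P·diag(-3, 2)·P⁻¹.
Then B^9 = P·diag(-19683, 512)·P⁻¹ = [[-39366, 512], [-19683, 512]] · [[1, -1], [-1, 2]] = [[-39878, 40390], [-20195, 20707]].

[[-39878, 40390], [-20195, 20707]]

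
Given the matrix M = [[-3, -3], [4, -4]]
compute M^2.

[[-3, 21], [-28, 4]]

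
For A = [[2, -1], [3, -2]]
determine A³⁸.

[[1, 0], [0, 1]]

A² = I (check: tr A = 0 and det A = -1), so A³⁸ = I since 38 is even.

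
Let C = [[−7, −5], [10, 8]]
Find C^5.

tr C = 1 and det C = −6, so the characteristic polynomial is λ² − (1)λ + (−6) with roots −2 and 3.
Eigenvectors give P = [[−1, −1], [1, 2]] with P⁻¹ = [[−2, −1], [1, 1]], and C = P·diag(−2, 3)·P⁻¹.
Then C^5 = P·diag(−32, 243)·P⁻¹ = [[32, −243], [−32, 486]] · [[−2, −1], [1, 1]] = [[−307, −275], [550, 518]].

[[−307, −275], [550, 518]]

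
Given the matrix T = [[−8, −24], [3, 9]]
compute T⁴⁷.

T² = T (a projection; rank 1, trace 1), so T⁴⁷ = T.

[[−8, −24], [3, 9]]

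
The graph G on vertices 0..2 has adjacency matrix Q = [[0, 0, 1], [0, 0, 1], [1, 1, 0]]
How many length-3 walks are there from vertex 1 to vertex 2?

The number of length-3 walks from vertex 1 to vertex 2 is entry (1,2) of Q³, where Q is the adjacency matrix.
Q² = [[1, 1, 0], [1, 1, 0], [0, 0, 2]]
Q³ = [[0, 0, 2], [0, 0, 2], [2, 2, 0]]

2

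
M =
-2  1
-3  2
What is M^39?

[[-2, 1], [-3, 2]]

M² = I (check: tr M = 0 and det M = -1), so M^39 = M since 39 is odd.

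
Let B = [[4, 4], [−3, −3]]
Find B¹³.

B² = B (a projection; rank 1, trace 1), so B¹³ = B.

[[4, 4], [−3, −3]]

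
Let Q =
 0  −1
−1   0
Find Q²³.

Q² = I (check: tr Q = 0 and det Q = −1), so Q²³ = Q since 23 is odd.

[[0, −1], [−1, 0]]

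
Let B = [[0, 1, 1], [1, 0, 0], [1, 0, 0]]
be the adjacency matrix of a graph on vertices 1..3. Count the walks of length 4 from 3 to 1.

The number of length-4 walks from vertex 3 to vertex 1 is entry (3,1) of B^4, where B is the adjacency matrix.
B^2 = [[2, 0, 0], [0, 1, 1], [0, 1, 1]]
B^3 = [[0, 2, 2], [2, 0, 0], [2, 0, 0]]
B^4 = [[4, 0, 0], [0, 2, 2], [0, 2, 2]]

0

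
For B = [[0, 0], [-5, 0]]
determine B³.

B is strictly triangular, hence nilpotent: B² = 0, so B³ = 0.

[[0, 0], [0, 0]]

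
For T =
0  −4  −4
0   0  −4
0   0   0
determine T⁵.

T is strictly triangular, hence nilpotent: T³ = 0, so T⁵ = 0.

[[0, 0, 0], [0, 0, 0], [0, 0, 0]]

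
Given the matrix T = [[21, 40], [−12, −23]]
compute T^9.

[[98421, 196840], [−59052, −118103]]

tr T = −2 and det T = −3, so the characteristic polynomial is λ² − (−2)λ + (−3) with roots −3 and 1.
Eigenvectors give P = [[−5, 2], [3, −1]] with P⁻¹ = [[1, 2], [3, 5]], and T = P·diag(−3, 1)·P⁻¹.
Then T^9 = P·diag(−19683, 1)·P⁻¹ = [[98415, 2], [−59049, −1]] · [[1, 2], [3, 5]] = [[98421, 196840], [−59052, −118103]].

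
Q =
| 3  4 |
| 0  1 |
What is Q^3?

Q^2 = [[9, 16], [0, 1]]
Q^3 = [[27, 52], [0, 1]]

[[27, 52], [0, 1]]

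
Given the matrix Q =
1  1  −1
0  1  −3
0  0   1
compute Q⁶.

[[1, 6, −51], [0, 1, −18], [0, 0, 1]]

Q = I + N where N = [[0, 1, −1], [0, 0, −3], [0, 0, 0]] is strictly upper-triangular, so N³ = 0.
(I + N)⁶ = I + 6·N + 15·N² = [[1, 6, −51], [0, 1, −18], [0, 0, 1]].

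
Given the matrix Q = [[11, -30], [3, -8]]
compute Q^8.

tr Q = 3 and det Q = 2, so the characteristic polynomial is λ² − (3)λ + (2) with roots 2 and 1.
Eigenvectors give P = [[10, 3], [3, 1]] with P⁻¹ = [[1, -3], [-3, 10]], and Q = P·diag(2, 1)·P⁻¹.
Then Q^8 = P·diag(256, 1)·P⁻¹ = [[2560, 3], [768, 1]] · [[1, -3], [-3, 10]] = [[2551, -7650], [765, -2294]].

[[2551, -7650], [765, -2294]]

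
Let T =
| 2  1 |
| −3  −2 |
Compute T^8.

T² = I (check: tr T = 0 and det T = −1), so T^8 = I since 8 is even.

[[1, 0], [0, 1]]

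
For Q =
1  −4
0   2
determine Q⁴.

Q² = [[1, −12], [0, 4]]
Q³ = [[1, −28], [0, 8]]
Q⁴ = [[1, −60], [0, 16]]

[[1, −60], [0, 16]]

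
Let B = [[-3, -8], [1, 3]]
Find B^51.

B² = I (check: tr B = 0 and det B = -1), so B^51 = B since 51 is odd.

[[-3, -8], [1, 3]]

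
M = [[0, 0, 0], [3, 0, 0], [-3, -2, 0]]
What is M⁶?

M is strictly triangular, hence nilpotent: M³ = 0, so M⁶ = 0.

[[0, 0, 0], [0, 0, 0], [0, 0, 0]]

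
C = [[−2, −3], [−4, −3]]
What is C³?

C² = [[16, 15], [20, 21]]
C³ = [[−92, −93], [−124, −123]]

[[−92, −93], [−124, −123]]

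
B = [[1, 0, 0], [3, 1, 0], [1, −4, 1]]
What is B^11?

[[1, 0, 0], [33, 1, 0], [−649, −44, 1]]

B = I + N where N = [[0, 0, 0], [3, 0, 0], [1, −4, 0]] is strictly lower-triangular, so N^3 = 0.
(I + N)^11 = I + 11·N + 55·N^2 = [[1, 0, 0], [33, 1, 0], [−649, −44, 1]].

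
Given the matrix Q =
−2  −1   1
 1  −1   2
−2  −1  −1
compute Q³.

Q² = [[1, 2, −5], [−7, −2, −3], [5, 4, −3]]
Q³ = [[10, 2, 10], [18, 12, −8], [0, −6, 16]]

[[10, 2, 10], [18, 12, −8], [0, −6, 16]]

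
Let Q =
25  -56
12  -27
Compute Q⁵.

tr Q = -2 and det Q = -3, so the characteristic polynomial is λ² − (-2)λ + (-3) with roots -3 and 1.
Eigenvectors give P = [[2, -7], [1, -3]] with P⁻¹ = [[-3, 7], [-1, 2]], and Q = P·diag(-3, 1)·P⁻¹.
Then Q⁵ = P·diag(-243, 1)·P⁻¹ = [[-486, -7], [-243, -3]] · [[-3, 7], [-1, 2]] = [[1465, -3416], [732, -1707]].

[[1465, -3416], [732, -1707]]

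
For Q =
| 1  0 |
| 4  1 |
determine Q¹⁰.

[[1, 0], [40, 1]]

Q = I + N where N = [[0, 0], [4, 0]] is strictly lower-triangular, so N² = 0.
(I + N)¹⁰ = I + 10·N = [[1, 0], [40, 1]].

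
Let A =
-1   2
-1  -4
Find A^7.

[[1931, 4118], [-2059, -4246]]

tr A = -5 and det A = 6, so the characteristic polynomial is λ² − (-5)λ + (6) with roots -2 and -3.
Eigenvectors give P = [[2, 1], [-1, -1]] with P⁻¹ = [[1, 1], [-1, -2]], and A = P·diag(-2, -3)·P⁻¹.
Then A^7 = P·diag(-128, -2187)·P⁻¹ = [[-256, -2187], [128, 2187]] · [[1, 1], [-1, -2]] = [[1931, 4118], [-2059, -4246]].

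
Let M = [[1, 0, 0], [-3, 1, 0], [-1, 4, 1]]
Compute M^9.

[[1, 0, 0], [-27, 1, 0], [-441, 36, 1]]

M = I + N where N = [[0, 0, 0], [-3, 0, 0], [-1, 4, 0]] is strictly lower-triangular, so N^3 = 0.
(I + N)^9 = I + 9·N + 36·N^2 = [[1, 0, 0], [-27, 1, 0], [-441, 36, 1]].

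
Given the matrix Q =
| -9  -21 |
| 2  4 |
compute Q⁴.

[[471, 1365], [-130, -374]]

tr Q = -5 and det Q = 6, so the characteristic polynomial is λ² − (-5)λ + (6) with roots -3 and -2.
Eigenvectors give P = [[7, -3], [-2, 1]] with P⁻¹ = [[1, 3], [2, 7]], and Q = P·diag(-3, -2)·P⁻¹.
Then Q⁴ = P·diag(81, 16)·P⁻¹ = [[567, -48], [-162, 16]] · [[1, 3], [2, 7]] = [[471, 1365], [-130, -374]].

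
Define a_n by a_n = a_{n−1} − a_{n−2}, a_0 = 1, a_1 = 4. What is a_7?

4

With companion matrix T = [[1, −1], [1, 0]], [a_n, a_{n−1}]ᵀ = T·[a_{n−1}, a_{n−2}]ᵀ, so [a_7, a_6]ᵀ = T⁶·[a_1, a_0]ᵀ.
T⁶ = [[1, 0], [0, 1]], giving [a_7, a_6]ᵀ = [[4], [1]].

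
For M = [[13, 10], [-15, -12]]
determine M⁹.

tr M = 1 and det M = -6, so the characteristic polynomial is λ² − (1)λ + (-6) with roots -2 and 3.
Eigenvectors give P = [[-2, -1], [3, 1]] with P⁻¹ = [[1, 1], [-3, -2]], and M = P·diag(-2, 3)·P⁻¹.
Then M⁹ = P·diag(-512, 19683)·P⁻¹ = [[1024, -19683], [-1536, 19683]] · [[1, 1], [-3, -2]] = [[60073, 40390], [-60585, -40902]].

[[60073, 40390], [-60585, -40902]]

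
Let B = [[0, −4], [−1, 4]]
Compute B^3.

B^2 = [[4, −16], [−4, 20]]
B^3 = [[16, −80], [−20, 96]]

[[16, −80], [−20, 96]]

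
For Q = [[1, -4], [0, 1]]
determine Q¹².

[[1, -48], [0, 1]]

Q = I + N where N = [[0, -4], [0, 0]] is strictly upper-triangular, so N² = 0.
(I + N)¹² = I + 12·N = [[1, -48], [0, 1]].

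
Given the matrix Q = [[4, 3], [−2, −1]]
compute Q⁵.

tr Q = 3 and det Q = 2, so the characteristic polynomial is λ² − (3)λ + (2) with roots 1 and 2.
Eigenvectors give P = [[−1, 3], [1, −2]] with P⁻¹ = [[2, 3], [1, 1]], and Q = P·diag(1, 2)·P⁻¹.
Then Q⁵ = P·diag(1, 32)·P⁻¹ = [[−1, 96], [1, −64]] · [[2, 3], [1, 1]] = [[94, 93], [−62, −61]].

[[94, 93], [−62, −61]]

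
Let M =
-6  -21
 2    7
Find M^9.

M² = M (a projection; rank 1, trace 1), so M^9 = M.

[[-6, -21], [2, 7]]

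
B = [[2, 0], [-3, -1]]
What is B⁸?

tr B = 1 and det B = -2, so the characteristic polynomial is λ² − (1)λ + (-2) with roots -1 and 2.
Eigenvectors give P = [[0, -1], [1, 1]] with P⁻¹ = [[1, 1], [-1, 0]], and B = P·diag(-1, 2)·P⁻¹.
Then B⁸ = P·diag(1, 256)·P⁻¹ = [[0, -256], [1, 256]] · [[1, 1], [-1, 0]] = [[256, 0], [-255, 1]].

[[256, 0], [-255, 1]]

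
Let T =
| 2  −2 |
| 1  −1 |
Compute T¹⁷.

T² = T (a projection; rank 1, trace 1), so T¹⁷ = T.

[[2, −2], [1, −1]]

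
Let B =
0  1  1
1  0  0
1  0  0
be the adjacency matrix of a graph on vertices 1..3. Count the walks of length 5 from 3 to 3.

0

The number of length-5 walks from vertex 3 to vertex 3 is entry (3,3) of B^5, where B is the adjacency matrix.
B^2 = [[2, 0, 0], [0, 1, 1], [0, 1, 1]]
B^3 = [[0, 2, 2], [2, 0, 0], [2, 0, 0]]
B^4 = [[4, 0, 0], [0, 2, 2], [0, 2, 2]]
B^5 = [[0, 4, 4], [4, 0, 0], [4, 0, 0]]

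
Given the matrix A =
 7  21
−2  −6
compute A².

[[7, 21], [−2, −6]]

A² = A (a projection; rank 1, trace 1), so A² = A.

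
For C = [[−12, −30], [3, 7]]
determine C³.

[[−198, −570], [57, 163]]

tr C = −5 and det C = 6, so the characteristic polynomial is λ² − (−5)λ + (6) with roots −3 and −2.
Eigenvectors give P = [[10, 3], [−3, −1]] with P⁻¹ = [[1, 3], [−3, −10]], and C = P·diag(−3, −2)·P⁻¹.
Then C³ = P·diag(−27, −8)·P⁻¹ = [[−270, −24], [81, 8]] · [[1, 3], [−3, −10]] = [[−198, −570], [57, 163]].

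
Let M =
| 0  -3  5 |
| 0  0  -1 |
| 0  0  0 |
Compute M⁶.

[[0, 0, 0], [0, 0, 0], [0, 0, 0]]

M is strictly triangular, hence nilpotent: M³ = 0, so M⁶ = 0.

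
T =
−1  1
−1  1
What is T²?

[[0, 0], [0, 0]]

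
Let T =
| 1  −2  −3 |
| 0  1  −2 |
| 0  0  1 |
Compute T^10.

[[1, −20, 150], [0, 1, −20], [0, 0, 1]]

T = I + N where N = [[0, −2, −3], [0, 0, −2], [0, 0, 0]] is strictly upper-triangular, so N^3 = 0.
(I + N)^10 = I + 10·N + 45·N^2 = [[1, −20, 150], [0, 1, −20], [0, 0, 1]].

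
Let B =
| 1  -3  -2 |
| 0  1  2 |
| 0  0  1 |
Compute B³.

[[1, -9, -24], [0, 1, 6], [0, 0, 1]]

B = I + N where N = [[0, -3, -2], [0, 0, 2], [0, 0, 0]] is strictly upper-triangular, so N³ = 0.
(I + N)³ = I + 3·N + 3·N² = [[1, -9, -24], [0, 1, 6], [0, 0, 1]].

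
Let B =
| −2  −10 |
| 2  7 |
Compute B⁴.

tr B = 5 and det B = 6, so the characteristic polynomial is λ² − (5)λ + (6) with roots 3 and 2.
Eigenvectors give P = [[−2, −5], [1, 2]] with P⁻¹ = [[2, 5], [−1, −2]], and B = P·diag(3, 2)·P⁻¹.
Then B⁴ = P·diag(81, 16)·P⁻¹ = [[−162, −80], [81, 32]] · [[2, 5], [−1, −2]] = [[−244, −650], [130, 341]].

[[−244, −650], [130, 341]]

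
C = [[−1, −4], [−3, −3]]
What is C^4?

C^2 = [[13, 16], [12, 21]]
C^3 = [[−61, −100], [−75, −111]]
C^4 = [[361, 544], [408, 633]]

[[361, 544], [408, 633]]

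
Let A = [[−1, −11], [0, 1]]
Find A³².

[[1, 0], [0, 1]]

A² = I (check: tr A = 0 and det A = −1), so A³² = I since 32 is even.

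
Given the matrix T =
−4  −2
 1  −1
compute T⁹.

tr T = −5 and det T = 6, so the characteristic polynomial is λ² − (−5)λ + (6) with roots −3 and −2.
Eigenvectors give P = [[2, 1], [−1, −1]] with P⁻¹ = [[1, 1], [−1, −2]], and T = P·diag(−3, −2)·P⁻¹.
Then T⁹ = P·diag(−19683, −512)·P⁻¹ = [[−39366, −512], [19683, 512]] · [[1, 1], [−1, −2]] = [[−38854, −38342], [19171, 18659]].

[[−38854, −38342], [19171, 18659]]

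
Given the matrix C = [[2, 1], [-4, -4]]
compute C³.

[[8, 8], [-32, -40]]

C² = [[0, -2], [8, 12]]
C³ = [[8, 8], [-32, -40]]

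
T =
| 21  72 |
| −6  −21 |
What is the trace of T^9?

tr T = 0 and det T = −9, so the characteristic polynomial is λ² − (0)λ + (−9) with roots −3 and 3.
Eigenvectors give P = [[−3, 4], [1, −1]] with P⁻¹ = [[1, 4], [1, 3]], and T = P·diag(−3, 3)·P⁻¹.
Then T^9 = P·diag(−19683, 19683)·P⁻¹ = [[59049, 78732], [−19683, −19683]] · [[1, 4], [1, 3]] = [[137781, 472392], [−39366, −137781]].

0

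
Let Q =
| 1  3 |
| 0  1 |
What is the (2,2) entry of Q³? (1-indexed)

1

Q = I + N where N = [[0, 3], [0, 0]] is strictly upper-triangular, so N² = 0.
(I + N)³ = I + 3·N = [[1, 9], [0, 1]].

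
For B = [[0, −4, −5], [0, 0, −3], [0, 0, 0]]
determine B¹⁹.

B is strictly triangular, hence nilpotent: B³ = 0, so B¹⁹ = 0.

[[0, 0, 0], [0, 0, 0], [0, 0, 0]]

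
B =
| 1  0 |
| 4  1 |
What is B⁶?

[[1, 0], [24, 1]]

B = I + N where N = [[0, 0], [4, 0]] is strictly lower-triangular, so N² = 0.
(I + N)⁶ = I + 6·N = [[1, 0], [24, 1]].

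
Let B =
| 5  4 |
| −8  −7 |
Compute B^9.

[[19685, 19684], [−39368, −39367]]

tr B = −2 and det B = −3, so the characteristic polynomial is λ² − (−2)λ + (−3) with roots 1 and −3.
Eigenvectors give P = [[−1, −1], [1, 2]] with P⁻¹ = [[−2, −1], [1, 1]], and B = P·diag(1, −3)·P⁻¹.
Then B^9 = P·diag(1, −19683)·P⁻¹ = [[−1, 19683], [1, −39366]] · [[−2, −1], [1, 1]] = [[19685, 19684], [−39368, −39367]].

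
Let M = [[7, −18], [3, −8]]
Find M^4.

tr M = −1 and det M = −2, so the characteristic polynomial is λ² − (−1)λ + (−2) with roots −2 and 1.
Eigenvectors give P = [[2, 3], [1, 1]] with P⁻¹ = [[−1, 3], [1, −2]], and M = P·diag(−2, 1)·P⁻¹.
Then M^4 = P·diag(16, 1)·P⁻¹ = [[32, 3], [16, 1]] · [[−1, 3], [1, −2]] = [[−29, 90], [−15, 46]].

[[−29, 90], [−15, 46]]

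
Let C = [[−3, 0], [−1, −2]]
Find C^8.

tr C = −5 and det C = 6, so the characteristic polynomial is λ² − (−5)λ + (6) with roots −2 and −3.
Eigenvectors give P = [[0, 1], [1, 1]] with P⁻¹ = [[−1, 1], [1, 0]], and C = P·diag(−2, −3)·P⁻¹.
Then C^8 = P·diag(256, 6561)·P⁻¹ = [[0, 6561], [256, 6561]] · [[−1, 1], [1, 0]] = [[6561, 0], [6305, 256]].

[[6561, 0], [6305, 256]]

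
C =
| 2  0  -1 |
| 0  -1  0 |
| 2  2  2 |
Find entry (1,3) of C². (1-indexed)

-4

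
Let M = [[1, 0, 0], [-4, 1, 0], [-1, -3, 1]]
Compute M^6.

[[1, 0, 0], [-24, 1, 0], [174, -18, 1]]

M = I + N where N = [[0, 0, 0], [-4, 0, 0], [-1, -3, 0]] is strictly lower-triangular, so N^3 = 0.
(I + N)^6 = I + 6·N + 15·N^2 = [[1, 0, 0], [-24, 1, 0], [174, -18, 1]].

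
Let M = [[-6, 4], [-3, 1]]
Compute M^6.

tr M = -5 and det M = 6, so the characteristic polynomial is λ² − (-5)λ + (6) with roots -2 and -3.
Eigenvectors give P = [[1, 4], [1, 3]] with P⁻¹ = [[-3, 4], [1, -1]], and M = P·diag(-2, -3)·P⁻¹.
Then M^6 = P·diag(64, 729)·P⁻¹ = [[64, 2916], [64, 2187]] · [[-3, 4], [1, -1]] = [[2724, -2660], [1995, -1931]].

[[2724, -2660], [1995, -1931]]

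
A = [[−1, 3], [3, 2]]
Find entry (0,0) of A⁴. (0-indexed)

A² = [[10, 3], [3, 13]]
A³ = [[−1, 36], [36, 35]]
A⁴ = [[109, 69], [69, 178]]

109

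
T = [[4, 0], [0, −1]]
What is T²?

[[16, 0], [0, 1]]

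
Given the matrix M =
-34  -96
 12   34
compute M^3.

[[-136, -384], [48, 136]]

tr M = 0 and det M = -4, so the characteristic polynomial is λ² − (0)λ + (-4) with roots 2 and -2.
Eigenvectors give P = [[8, 3], [-3, -1]] with P⁻¹ = [[-1, -3], [3, 8]], and M = P·diag(2, -2)·P⁻¹.
Then M^3 = P·diag(8, -8)·P⁻¹ = [[64, -24], [-24, 8]] · [[-1, -3], [3, 8]] = [[-136, -384], [48, 136]].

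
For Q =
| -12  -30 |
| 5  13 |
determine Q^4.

tr Q = 1 and det Q = -6, so the characteristic polynomial is λ² − (1)λ + (-6) with roots -2 and 3.
Eigenvectors give P = [[-3, -2], [1, 1]] with P⁻¹ = [[-1, -2], [1, 3]], and Q = P·diag(-2, 3)·P⁻¹.
Then Q^4 = P·diag(16, 81)·P⁻¹ = [[-48, -162], [16, 81]] · [[-1, -2], [1, 3]] = [[-114, -390], [65, 211]].

[[-114, -390], [65, 211]]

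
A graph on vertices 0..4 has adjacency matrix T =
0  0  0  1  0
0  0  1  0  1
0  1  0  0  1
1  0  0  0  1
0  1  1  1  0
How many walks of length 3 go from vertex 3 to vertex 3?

The number of length-3 walks from vertex 3 to vertex 3 is entry (3,3) of T³, where T is the adjacency matrix.
T² = [[1, 0, 0, 0, 1], [0, 2, 1, 1, 1], [0, 1, 2, 1, 1], [0, 1, 1, 2, 0], [1, 1, 1, 0, 3]]
T³ = [[0, 1, 1, 2, 0], [1, 2, 3, 1, 4], [1, 3, 2, 1, 4], [2, 1, 1, 0, 4], [0, 4, 4, 4, 2]]

0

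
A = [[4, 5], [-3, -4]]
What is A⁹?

A² = I (check: tr A = 0 and det A = -1), so A⁹ = A since 9 is odd.

[[4, 5], [-3, -4]]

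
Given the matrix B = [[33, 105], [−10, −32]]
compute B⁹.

tr B = 1 and det B = −6, so the characteristic polynomial is λ² − (1)λ + (−6) with roots 3 and −2.
Eigenvectors give P = [[−7, −3], [2, 1]] with P⁻¹ = [[−1, −3], [2, 7]], and B = P·diag(3, −2)·P⁻¹.
Then B⁹ = P·diag(19683, −512)·P⁻¹ = [[−137781, 1536], [39366, −512]] · [[−1, −3], [2, 7]] = [[140853, 424095], [−40390, −121682]].

[[140853, 424095], [−40390, −121682]]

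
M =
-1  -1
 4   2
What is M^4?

M^2 = [[-3, -1], [4, 0]]
M^3 = [[-1, 1], [-4, -4]]
M^4 = [[5, 3], [-12, -4]]

[[5, 3], [-12, -4]]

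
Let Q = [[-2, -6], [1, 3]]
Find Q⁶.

Q² = Q (a projection; rank 1, trace 1), so Q⁶ = Q.

[[-2, -6], [1, 3]]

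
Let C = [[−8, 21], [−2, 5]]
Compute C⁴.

tr C = −3 and det C = 2, so the characteristic polynomial is λ² − (−3)λ + (2) with roots −2 and −1.
Eigenvectors give P = [[7, −3], [2, −1]] with P⁻¹ = [[1, −3], [2, −7]], and C = P·diag(−2, −1)·P⁻¹.
Then C⁴ = P·diag(16, 1)·P⁻¹ = [[112, −3], [32, −1]] · [[1, −3], [2, −7]] = [[106, −315], [30, −89]].

[[106, −315], [30, −89]]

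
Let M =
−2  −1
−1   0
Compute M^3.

M^2 = [[5, 2], [2, 1]]
M^3 = [[−12, −5], [−5, −2]]

[[−12, −5], [−5, −2]]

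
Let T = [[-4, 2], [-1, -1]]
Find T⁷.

[[-4246, 4118], [-2059, 1931]]

tr T = -5 and det T = 6, so the characteristic polynomial is λ² − (-5)λ + (6) with roots -3 and -2.
Eigenvectors give P = [[2, -1], [1, -1]] with P⁻¹ = [[1, -1], [1, -2]], and T = P·diag(-3, -2)·P⁻¹.
Then T⁷ = P·diag(-2187, -128)·P⁻¹ = [[-4374, 128], [-2187, 128]] · [[1, -1], [1, -2]] = [[-4246, 4118], [-2059, 1931]].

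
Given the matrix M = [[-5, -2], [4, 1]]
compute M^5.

[[-485, -242], [484, 241]]

tr M = -4 and det M = 3, so the characteristic polynomial is λ² − (-4)λ + (3) with roots -1 and -3.
Eigenvectors give P = [[1, 1], [-2, -1]] with P⁻¹ = [[-1, -1], [2, 1]], and M = P·diag(-1, -3)·P⁻¹.
Then M^5 = P·diag(-1, -243)·P⁻¹ = [[-1, -243], [2, 243]] · [[-1, -1], [2, 1]] = [[-485, -242], [484, 241]].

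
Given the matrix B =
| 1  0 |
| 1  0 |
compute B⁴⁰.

B² = B (a projection; rank 1, trace 1), so B⁴⁰ = B.

[[1, 0], [1, 0]]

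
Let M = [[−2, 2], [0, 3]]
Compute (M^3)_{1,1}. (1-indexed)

−8

M^2 = [[4, 2], [0, 9]]
M^3 = [[−8, 14], [0, 27]]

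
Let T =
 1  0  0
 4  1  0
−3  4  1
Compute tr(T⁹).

T = I + N where N = [[0, 0, 0], [4, 0, 0], [−3, 4, 0]] is strictly lower-triangular, so N³ = 0.
(I + N)⁹ = I + 9·N + 36·N² = [[1, 0, 0], [36, 1, 0], [549, 36, 1]].

3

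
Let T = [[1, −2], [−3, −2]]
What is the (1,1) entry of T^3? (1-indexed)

1

T^2 = [[7, 2], [3, 10]]
T^3 = [[1, −18], [−27, −26]]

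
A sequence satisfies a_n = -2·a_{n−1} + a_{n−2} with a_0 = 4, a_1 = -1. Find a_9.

With companion matrix M = [[-2, 1], [1, 0]], [a_n, a_{n−1}]ᵀ = M·[a_{n−1}, a_{n−2}]ᵀ, so [a_9, a_8]ᵀ = M⁸·[a_1, a_0]ᵀ.
M⁸ = [[985, -408], [-408, 169]], giving [a_9, a_8]ᵀ = [[-2617], [1084]].

-2617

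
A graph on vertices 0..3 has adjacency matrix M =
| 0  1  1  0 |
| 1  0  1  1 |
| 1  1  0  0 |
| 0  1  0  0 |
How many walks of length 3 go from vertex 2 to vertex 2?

The number of length-3 walks from vertex 2 to vertex 2 is entry (2,2) of M^3, where M is the adjacency matrix.
M^2 = [[2, 1, 1, 1], [1, 3, 1, 0], [1, 1, 2, 1], [1, 0, 1, 1]]
M^3 = [[2, 4, 3, 1], [4, 2, 4, 3], [3, 4, 2, 1], [1, 3, 1, 0]]

2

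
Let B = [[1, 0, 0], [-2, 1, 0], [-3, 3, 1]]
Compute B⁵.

[[1, 0, 0], [-10, 1, 0], [-75, 15, 1]]

B = I + N where N = [[0, 0, 0], [-2, 0, 0], [-3, 3, 0]] is strictly lower-triangular, so N³ = 0.
(I + N)⁵ = I + 5·N + 10·N² = [[1, 0, 0], [-10, 1, 0], [-75, 15, 1]].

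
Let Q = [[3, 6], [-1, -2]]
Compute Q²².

[[3, 6], [-1, -2]]

Q² = Q (a projection; rank 1, trace 1), so Q²² = Q.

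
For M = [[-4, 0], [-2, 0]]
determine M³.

[[-64, 0], [-32, 0]]

M² = [[16, 0], [8, 0]]
M³ = [[-64, 0], [-32, 0]]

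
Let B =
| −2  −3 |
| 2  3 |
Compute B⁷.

[[−2, −3], [2, 3]]

B² = B (a projection; rank 1, trace 1), so B⁷ = B.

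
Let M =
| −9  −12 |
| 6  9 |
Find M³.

tr M = 0 and det M = −9, so the characteristic polynomial is λ² − (0)λ + (−9) with roots 3 and −3.
Eigenvectors give P = [[−1, −2], [1, 1]] with P⁻¹ = [[1, 2], [−1, −1]], and M = P·diag(3, −3)·P⁻¹.
Then M³ = P·diag(27, −27)·P⁻¹ = [[−27, 54], [27, −27]] · [[1, 2], [−1, −1]] = [[−81, −108], [54, 81]].

[[−81, −108], [54, 81]]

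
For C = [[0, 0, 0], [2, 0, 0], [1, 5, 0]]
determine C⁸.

[[0, 0, 0], [0, 0, 0], [0, 0, 0]]

C is strictly triangular, hence nilpotent: C³ = 0, so C⁸ = 0.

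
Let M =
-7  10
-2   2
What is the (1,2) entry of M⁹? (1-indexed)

tr M = -5 and det M = 6, so the characteristic polynomial is λ² − (-5)λ + (6) with roots -3 and -2.
Eigenvectors give P = [[5, 2], [2, 1]] with P⁻¹ = [[1, -2], [-2, 5]], and M = P·diag(-3, -2)·P⁻¹.
Then M⁹ = P·diag(-19683, -512)·P⁻¹ = [[-98415, -1024], [-39366, -512]] · [[1, -2], [-2, 5]] = [[-96367, 191710], [-38342, 76172]].

191710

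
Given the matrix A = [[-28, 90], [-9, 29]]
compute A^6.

tr A = 1 and det A = -2, so the characteristic polynomial is λ² − (1)λ + (-2) with roots 2 and -1.
Eigenvectors give P = [[3, -10], [1, -3]] with P⁻¹ = [[-3, 10], [-1, 3]], and A = P·diag(2, -1)·P⁻¹.
Then A^6 = P·diag(64, 1)·P⁻¹ = [[192, -10], [64, -3]] · [[-3, 10], [-1, 3]] = [[-566, 1890], [-189, 631]].

[[-566, 1890], [-189, 631]]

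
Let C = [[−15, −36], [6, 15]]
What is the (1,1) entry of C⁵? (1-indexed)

tr C = 0 and det C = −9, so the characteristic polynomial is λ² − (0)λ + (−9) with roots 3 and −3.
Eigenvectors give P = [[−2, −3], [1, 1]] with P⁻¹ = [[1, 3], [−1, −2]], and C = P·diag(3, −3)·P⁻¹.
Then C⁵ = P·diag(243, −243)·P⁻¹ = [[−486, 729], [243, −243]] · [[1, 3], [−1, −2]] = [[−1215, −2916], [486, 1215]].

−1215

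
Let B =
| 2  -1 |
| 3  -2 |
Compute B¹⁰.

[[1, 0], [0, 1]]

B² = I (check: tr B = 0 and det B = -1), so B¹⁰ = I since 10 is even.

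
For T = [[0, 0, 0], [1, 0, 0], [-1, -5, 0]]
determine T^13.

T is strictly triangular, hence nilpotent: T^3 = 0, so T^13 = 0.

[[0, 0, 0], [0, 0, 0], [0, 0, 0]]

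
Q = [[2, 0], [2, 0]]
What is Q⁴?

Q² = [[4, 0], [4, 0]]
Q³ = [[8, 0], [8, 0]]
Q⁴ = [[16, 0], [16, 0]]

[[16, 0], [16, 0]]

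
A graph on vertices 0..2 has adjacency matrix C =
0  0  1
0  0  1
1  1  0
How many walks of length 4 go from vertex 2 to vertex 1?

The number of length-4 walks from vertex 2 to vertex 1 is entry (2,1) of C⁴, where C is the adjacency matrix.
C² = [[1, 1, 0], [1, 1, 0], [0, 0, 2]]
C³ = [[0, 0, 2], [0, 0, 2], [2, 2, 0]]
C⁴ = [[2, 2, 0], [2, 2, 0], [0, 0, 4]]

0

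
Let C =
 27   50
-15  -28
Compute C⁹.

tr C = -1 and det C = -6, so the characteristic polynomial is λ² − (-1)λ + (-6) with roots 2 and -3.
Eigenvectors give P = [[2, -5], [-1, 3]] with P⁻¹ = [[3, 5], [1, 2]], and C = P·diag(2, -3)·P⁻¹.
Then C⁹ = P·diag(512, -19683)·P⁻¹ = [[1024, 98415], [-512, -59049]] · [[3, 5], [1, 2]] = [[101487, 201950], [-60585, -120658]].

[[101487, 201950], [-60585, -120658]]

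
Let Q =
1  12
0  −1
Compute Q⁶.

Q² = I (check: tr Q = 0 and det Q = −1), so Q⁶ = I since 6 is even.

[[1, 0], [0, 1]]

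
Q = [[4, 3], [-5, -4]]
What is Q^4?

Q² = I (check: tr Q = 0 and det Q = -1), so Q^4 = I since 4 is even.

[[1, 0], [0, 1]]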